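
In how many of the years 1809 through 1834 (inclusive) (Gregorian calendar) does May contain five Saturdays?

May has 31 days; it has five Saturdays when Saturday falls among the first (month-length − 28) days — i.e. when May 1 is one of Saturday/Friday/Thursday.
May 1 by year: 1809:Mon 1810:Tue 1811:Wed 1812:Fri✓ 1813:Sat✓ 1814:Sun 1815:Mon 1816:Wed 1817:Thu✓ 1818:Fri✓ 1819:Sat✓ 1820:Mon 1821:Tue 1822:Wed 1823:Thu✓ 1824:Sat✓ 1825:Sun 1826:Mon 1827:Tue 1828:Thu✓ 1829:Fri✓ 1830:Sat✓ 1831:Sun 1832:Tue 1833:Wed 1834:Thu✓
Years with five Saturdays: 1812, 1813, 1817, 1818, 1819, 1823, 1824, 1828, 1829, 1830, 1834 → 11.

11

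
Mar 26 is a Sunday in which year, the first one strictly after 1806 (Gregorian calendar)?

From one year to the next, a fixed date's weekday advances by 1, or by 2 when a Feb 29 lies between the two dates.
1806: March 26 is Wednesday.
1807: Thursday (+1)
1808: Saturday (+2)
1809: Sunday (+1)
Mar 26 falls on a Sunday in 1809.

1809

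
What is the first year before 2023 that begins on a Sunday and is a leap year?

2012

Jan 1 advances by 2 weekdays after a leap year and by 1 after a common year.
2023: Jan 1 is Sunday.
2022: Saturday
2021: Friday
2020: Wednesday (leap)
2019: Tuesday
2018: Monday
2017: Sunday
2016: Friday (leap)
2015: Thursday
2014: Wednesday
2013: Tuesday
2012: Sunday (leap)
2012 begins on a Sunday and is a leap year.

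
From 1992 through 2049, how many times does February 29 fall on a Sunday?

2

Leap years in 1992–2049: 15 of them.
Feb 29 weekday advances by 5 (mod 7) from one leap year to the next four years later (or differs when a century non-leap intervenes).
Leap-day weekdays: 1992:Sat 1996:Thu 2000:Tue 2004:Sun✓ 2008:Fri 2012:Wed 2016:Mon 2020:Sat 2024:Thu 2028:Tue 2032:Sun✓ 2036:Fri 2040:Wed 2044:Mon 2048:Sat
Sunday: 2004, 2032 → 2.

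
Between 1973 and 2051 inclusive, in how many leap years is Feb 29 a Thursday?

2

Leap years in 1973–2051: 19 of them.
Feb 29 weekday advances by 5 (mod 7) from one leap year to the next four years later (or differs when a century non-leap intervenes).
Leap-day weekdays: 1976:Sun 1980:Fri 1984:Wed 1988:Mon 1992:Sat 1996:Thu✓ 2000:Tue 2004:Sun 2008:Fri 2012:Wed 2016:Mon 2020:Sat 2024:Thu✓ 2028:Tue 2032:Sun 2036:Fri 2040:Wed 2044:Mon 2048:Sat
Thursday: 1996, 2024 → 2.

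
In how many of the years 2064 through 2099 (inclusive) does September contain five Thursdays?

10

September has 30 days; it has five Thursdays when Thursday falls among the first (month-length − 28) days — i.e. when September 1 is one of Thursday/Wednesday.
September 1 by year: 2064:Mon 2065:Tue 2066:Wed✓ 2067:Thu✓ 2068:Sat 2069:Sun 2070:Mon 2071:Tue 2072:Thu✓ 2073:Fri 2074:Sat 2075:Sun 2076:Tue 2077:Wed✓ 2078:Thu✓ …(6 more)… 2085:Sat 2086:Sun 2087:Mon 2088:Wed✓ 2089:Thu✓ 2090:Fri 2091:Sat 2092:Mon 2093:Tue 2094:Wed✓ 2095:Thu✓ 2096:Sat 2097:Sun 2098:Mon 2099:Tue
Years with five Thursdays: 2066, 2067, 2072, 2077, 2078, 2083, 2088, 2089, 2094, 2095 → 10.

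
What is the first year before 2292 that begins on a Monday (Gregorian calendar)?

2283

Jan 1 advances by 2 weekdays after a leap year and by 1 after a common year.
2292: Jan 1 is Friday (leap).
2291: Thursday
2290: Wednesday
2289: Tuesday
2288: Sunday (leap)
2287: Saturday
2286: Friday
2285: Thursday
2284: Tuesday (leap)
2283: Monday
2283 begins on a Monday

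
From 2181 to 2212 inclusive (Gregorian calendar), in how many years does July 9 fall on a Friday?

3

Track July 9's weekday year by year (advancing +1, or +2 across a Feb 29):
  2181: Mon  2182: Tue (+1)  2183: Wed (+1)  2184: Fri (+2) ✓  2185: Sat (+1)
  2186: Sun (+1)  2187: Mon (+1)  2188: Wed (+2)  2189: Thu (+1)  2190: Fri (+1) ✓
  2191: Sat (+1)  2192: Mon (+2)  2193: Tue (+1)  2194: Wed (+1)  … (4 more years) …
  2199: Tue (+1)  2200: Wed (+1)  2201: Thu (+1)  2202: Fri (+1) ✓  2203: Sat (+1)
  2204: Mon (+2)  2205: Tue (+1)  2206: Wed (+1)  2207: Thu (+1)  2208: Sat (+2)
  2209: Sun (+1)  2210: Mon (+1)  2211: Tue (+1)  2212: Thu (+2)
Friday years: 2184, 2190, 2202 — 3 in total.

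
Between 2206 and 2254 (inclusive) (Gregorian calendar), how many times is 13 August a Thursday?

Track 13 August's weekday year by year (advancing +1, or +2 across a Feb 29):
  2206: Wed  2207: Thu (+1) ✓  2208: Sat (+2)  2209: Sun (+1)  2210: Mon (+1)
  2211: Tue (+1)  2212: Thu (+2) ✓  2213: Fri (+1)  2214: Sat (+1)  2215: Sun (+1)
  2216: Tue (+2)  2217: Wed (+1)  2218: Thu (+1) ✓  2219: Fri (+1)  … (21 more years) …
  2241: Fri (+1)  2242: Sat (+1)  2243: Sun (+1)  2244: Tue (+2)  2245: Wed (+1)
  2246: Thu (+1) ✓  2247: Fri (+1)  2248: Sun (+2)  2249: Mon (+1)  2250: Tue (+1)
  2251: Wed (+1)  2252: Fri (+2)  2253: Sat (+1)  2254: Sun (+1)
Thursday years: 2207, 2212, 2218, 2229, 2235, 2240, 2246 — 7 in total.

7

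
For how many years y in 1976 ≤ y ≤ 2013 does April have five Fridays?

12

April has 30 days; it has five Fridays when Friday falls among the first (month-length − 28) days — i.e. when April 1 is one of Friday/Thursday.
April 1 by year: 1976:Thu✓ 1977:Fri✓ 1978:Sat 1979:Sun 1980:Tue 1981:Wed 1982:Thu✓ 1983:Fri✓ 1984:Sun 1985:Mon 1986:Tue 1987:Wed 1988:Fri✓ 1989:Sat 1990:Sun …(8 more)… 1999:Thu✓ 2000:Sat 2001:Sun 2002:Mon 2003:Tue 2004:Thu✓ 2005:Fri✓ 2006:Sat 2007:Sun 2008:Tue 2009:Wed 2010:Thu✓ 2011:Fri✓ 2012:Sun 2013:Mon
Years with five Fridays: 1976, 1977, 1982, 1983, 1988, 1993, 1994, 1999, 2004, 2005, 2010, 2011 → 12.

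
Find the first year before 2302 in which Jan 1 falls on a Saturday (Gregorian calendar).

Jan 1 advances by 2 weekdays after a leap year and by 1 after a common year.
2302: Jan 1 is Wednesday.
2301: Tuesday
2300: Monday
2299: Sunday
2298: Saturday
2298 begins on a Saturday

2298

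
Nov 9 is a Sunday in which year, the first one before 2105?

From one year to the next, a fixed date's weekday advances by 1, or by 2 when a Feb 29 lies between the two dates.
2105: November 9 is Monday.
2104: Sunday (−1)
Nov 9 falls on a Sunday in 2104.

2104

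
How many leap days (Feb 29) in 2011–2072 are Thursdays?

Leap years in 2011–2072: 16 of them.
Feb 29 weekday advances by 5 (mod 7) from one leap year to the next four years later (or differs when a century non-leap intervenes).
Leap-day weekdays: 2012:Wed 2016:Mon 2020:Sat 2024:Thu✓ 2028:Tue 2032:Sun 2036:Fri 2040:Wed 2044:Mon 2048:Sat 2052:Thu✓ 2056:Tue 2060:Sun 2064:Fri 2068:Wed 2072:Mon
Thursday: 2024, 2052 → 2.

2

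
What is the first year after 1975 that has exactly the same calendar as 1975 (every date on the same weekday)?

Two years share a calendar iff Jan 1 falls on the same weekday and both are leap or both are common. 1975: Jan 1 is Wednesday, common year.
1976: Jan 1 Thursday, leap
1977: Jan 1 Saturday, common
1978: Jan 1 Sunday, common
1979: Jan 1 Monday, common
1980: Jan 1 Tuesday, leap
1981: Jan 1 Thursday, common
1982: Jan 1 Friday, common
1983: Jan 1 Saturday, common
1984: Jan 1 Sunday, leap
1985: Jan 1 Tuesday, common
1986: Jan 1 Wednesday, common
1986 matches on both conditions.

1986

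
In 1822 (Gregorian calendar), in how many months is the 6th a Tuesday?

Check the 6th of each month of 1822: Jan 6: Sun, Feb 6: Wed, Mar 6: Wed, Apr 6: Sat, May 6: Mon, Jun 6: Thu, Jul 6: Sat, Aug 6: Tue, Sep 6: Fri, Oct 6: Sun, Nov 6: Wed, Dec 6: Fri.
Tuesday occurs in August — 1 month.

1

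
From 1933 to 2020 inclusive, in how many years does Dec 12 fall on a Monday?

12

Track Dec 12's weekday year by year (advancing +1, or +2 across a Feb 29):
  1933: Tue  1934: Wed (+1)  1935: Thu (+1)  1936: Sat (+2)  1937: Sun (+1)
  1938: Mon (+1) ✓  1939: Tue (+1)  1940: Thu (+2)  1941: Fri (+1)  1942: Sat (+1)
  1943: Sun (+1)  1944: Tue (+2)  1945: Wed (+1)  1946: Thu (+1)  … (60 more years) …
  2007: Wed (+1)  2008: Fri (+2)  2009: Sat (+1)  2010: Sun (+1)  2011: Mon (+1) ✓
  2012: Wed (+2)  2013: Thu (+1)  2014: Fri (+1)  2015: Sat (+1)  2016: Mon (+2) ✓
  2017: Tue (+1)  2018: Wed (+1)  2019: Thu (+1)  2020: Sat (+2)
Monday years: 1938, 1949, 1955, 1960, 1966, 1977, 1983, 1988, 1994, 2005, 2011, 2016 — 12 in total.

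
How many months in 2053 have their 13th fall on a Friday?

Check the 13th of each month of 2053: Jan 13: Mon, Feb 13: Thu, Mar 13: Thu, Apr 13: Sun, May 13: Tue, Jun 13: Fri, Jul 13: Sun, Aug 13: Wed, Sep 13: Sat, Oct 13: Mon, Nov 13: Thu, Dec 13: Sat.
Friday occurs in June — 1 month.

1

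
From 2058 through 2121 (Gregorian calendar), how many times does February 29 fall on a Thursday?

Leap years in 2058–2121: 15 of them.
Feb 29 weekday advances by 5 (mod 7) from one leap year to the next four years later (or differs when a century non-leap intervenes).
Leap-day weekdays: 2060:Sun 2064:Fri 2068:Wed 2072:Mon 2076:Sat 2080:Thu✓ 2084:Tue 2088:Sun 2092:Fri 2096:Wed 2104:Fri 2108:Wed 2112:Mon 2116:Sat 2120:Thu✓
Thursday: 2080, 2120 → 2.

2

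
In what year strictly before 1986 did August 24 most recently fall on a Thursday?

1978

From one year to the next, a fixed date's weekday advances by 1, or by 2 when a Feb 29 lies between the two dates.
1986: August 24 is Sunday.
1985: Saturday (−1)
1984: Friday (−1)
1983: Wednesday (−2)
1982: Tuesday (−1)
1981: Monday (−1)
1980: Sunday (−1)
1979: Friday (−2)
1978: Thursday (−1)
August 24 falls on a Thursday in 1978.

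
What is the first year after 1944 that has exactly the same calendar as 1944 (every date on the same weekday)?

1972

Two years share a calendar iff Jan 1 falls on the same weekday and both are leap or both are common. 1944: Jan 1 is Saturday, leap year.
1945: Jan 1 Monday, common
1946: Jan 1 Tuesday, common
1947: Jan 1 Wednesday, common
1948: Jan 1 Thursday, leap
1949: Jan 1 Saturday, common
1950: Jan 1 Sunday, common
1951: Jan 1 Monday, common
1952: Jan 1 Tuesday, leap
1953: Jan 1 Thursday, common
1954: Jan 1 Friday, common
1955: Jan 1 Saturday, common
1956: Jan 1 Sunday, leap
1957: Jan 1 Tuesday, common
1958: Jan 1 Wednesday, common
1959: Jan 1 Thursday, common
1960: Jan 1 Friday, leap
1961: Jan 1 Sunday, common
1962: Jan 1 Monday, common
1963: Jan 1 Tuesday, common
1964: Jan 1 Wednesday, leap
1965: Jan 1 Friday, common
1966: Jan 1 Saturday, common
1967: Jan 1 Sunday, common
1968: Jan 1 Monday, leap
1969: Jan 1 Wednesday, common
1970: Jan 1 Thursday, common
1971: Jan 1 Friday, common
1972: Jan 1 Saturday, leap
1972 matches on both conditions.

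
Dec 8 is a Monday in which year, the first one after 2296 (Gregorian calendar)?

From one year to the next, a fixed date's weekday advances by 1, or by 2 when a Feb 29 lies between the two dates.
2296: December 8 is Tuesday.
2297: Wednesday (+1)
2298: Thursday (+1)
2299: Friday (+1)
2300: Saturday (+1)
2301: Sunday (+1)
2302: Monday (+1)
Dec 8 falls on a Monday in 2302.

2302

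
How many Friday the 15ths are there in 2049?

2

Check the 15th of each month of 2049: Jan 15: Fri, Feb 15: Mon, Mar 15: Mon, Apr 15: Thu, May 15: Sat, Jun 15: Tue, Jul 15: Thu, Aug 15: Sun, Sep 15: Wed, Oct 15: Fri, Nov 15: Mon, Dec 15: Wed.
Friday occurs in January, October — 2 months.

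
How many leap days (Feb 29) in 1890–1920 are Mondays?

2

Leap years in 1890–1920: 7 of them.
Feb 29 weekday advances by 5 (mod 7) from one leap year to the next four years later (or differs when a century non-leap intervenes).
Leap-day weekdays: 1892:Mon✓ 1896:Sat 1904:Mon✓ 1908:Sat 1912:Thu 1916:Tue 1920:Sun
Monday: 1892, 1904 → 2.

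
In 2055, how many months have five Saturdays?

A month of length L has five Saturdays iff its first Saturday is on day ≤ L−28 (so day 1–3 in a 31-day month, 1–2 in a 30-day month, day 1 in a leap February).
Checking each month of 2055: Jan starts Fri (31d) ✓; Feb starts Mon (28d); Mar starts Mon (31d); Apr starts Thu (30d); May starts Sat (31d) ✓; Jun starts Tue (30d); Jul starts Thu (31d) ✓; Aug starts Sun (31d); Sep starts Wed (30d); Oct starts Fri (31d) ✓; Nov starts Mon (30d); Dec starts Wed (31d).
Five-Saturday months: January, May, July, October → 4.

4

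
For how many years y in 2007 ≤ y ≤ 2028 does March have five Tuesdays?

March has 31 days; it has five Tuesdays when Tuesday falls among the first (month-length − 28) days — i.e. when March 1 is one of Tuesday/Monday/Sunday.
March 1 by year: 2007:Thu 2008:Sat 2009:Sun✓ 2010:Mon✓ 2011:Tue✓ 2012:Thu 2013:Fri 2014:Sat 2015:Sun✓ 2016:Tue✓ 2017:Wed 2018:Thu 2019:Fri 2020:Sun✓ 2021:Mon✓ 2022:Tue✓ 2023:Wed 2024:Fri 2025:Sat 2026:Sun✓ 2027:Mon✓ 2028:Wed
Years with five Tuesdays: 2009, 2010, 2011, 2015, 2016, 2020, 2021, 2022, 2026, 2027 → 10.

10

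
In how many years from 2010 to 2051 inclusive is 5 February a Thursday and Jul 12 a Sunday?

Check each year's weekday for 5 February and Jul 12:
  2010: Fri/Mon  2011: Sat/Tue  2012: Sun/Thu  2013: Tue/Fri  2014: Wed/Sat  2015: Thu/Sun ✓  2016: Fri/Tue  2017: Sun/Wed  2018: Mon/Thu  2019: Tue/Fri  2020: Wed/Sun  2021: Fri/Mon  2022: Sat/Tue  2023: Sun/Wed  …(14 more)…  2038: Fri/Mon  2039: Sat/Tue  2040: Sun/Thu  2041: Tue/Fri  2042: Wed/Sat  2043: Thu/Sun ✓  2044: Fri/Tue  2045: Sun/Wed  2046: Mon/Thu  2047: Tue/Fri  2048: Wed/Sun  2049: Fri/Mon  2050: Sat/Tue  2051: Sun/Wed
Both conditions hold in: 2015, 2026, 2037, 2043 — 4.

4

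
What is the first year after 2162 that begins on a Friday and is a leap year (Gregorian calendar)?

2168

Jan 1 advances by 2 weekdays after a leap year and by 1 after a common year.
2162: Jan 1 is Friday.
2163: Saturday
2164: Sunday (leap)
2165: Tuesday
2166: Wednesday
2167: Thursday
2168: Friday (leap)
2168 begins on a Friday and is a leap year.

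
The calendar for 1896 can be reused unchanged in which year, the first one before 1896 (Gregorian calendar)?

1868

Two years share a calendar iff Jan 1 falls on the same weekday and both are leap or both are common. 1896: Jan 1 is Wednesday, leap year.
1895: Jan 1 Tuesday, common
1894: Jan 1 Monday, common
1893: Jan 1 Sunday, common
1892: Jan 1 Friday, leap
1891: Jan 1 Thursday, common
1890: Jan 1 Wednesday, common
1889: Jan 1 Tuesday, common
1888: Jan 1 Sunday, leap
1887: Jan 1 Saturday, common
1886: Jan 1 Friday, common
1885: Jan 1 Thursday, common
1884: Jan 1 Tuesday, leap
1883: Jan 1 Monday, common
1882: Jan 1 Sunday, common
1881: Jan 1 Saturday, common
1880: Jan 1 Thursday, leap
1879: Jan 1 Wednesday, common
1878: Jan 1 Tuesday, common
1877: Jan 1 Monday, common
1876: Jan 1 Saturday, leap
1875: Jan 1 Friday, common
1874: Jan 1 Thursday, common
1873: Jan 1 Wednesday, common
1872: Jan 1 Monday, leap
1871: Jan 1 Sunday, common
1870: Jan 1 Saturday, common
1869: Jan 1 Friday, common
1868: Jan 1 Wednesday, leap
1868 matches on both conditions.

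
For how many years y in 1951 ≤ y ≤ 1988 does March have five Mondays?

March has 31 days; it has five Mondays when Monday falls among the first (month-length − 28) days — i.e. when March 1 is one of Monday/Sunday/Saturday.
March 1 by year: 1951:Thu 1952:Sat✓ 1953:Sun✓ 1954:Mon✓ 1955:Tue 1956:Thu 1957:Fri 1958:Sat✓ 1959:Sun✓ 1960:Tue 1961:Wed 1962:Thu 1963:Fri 1964:Sun✓ 1965:Mon✓ …(8 more)… 1974:Fri 1975:Sat✓ 1976:Mon✓ 1977:Tue 1978:Wed 1979:Thu 1980:Sat✓ 1981:Sun✓ 1982:Mon✓ 1983:Tue 1984:Thu 1985:Fri 1986:Sat✓ 1987:Sun✓ 1988:Tue
Years with five Mondays: 1952, 1953, 1954, 1958, 1959, 1964, 1965, 1969, 1970, 1971, 1975, 1976, 1980, 1981, 1982, 1986, 1987 → 17.

17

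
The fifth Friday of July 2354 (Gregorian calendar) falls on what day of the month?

July 1, 2354 is a Thursday, so the first Friday is the 2nd.
The fifth Friday is 2 + 28 = 30.

30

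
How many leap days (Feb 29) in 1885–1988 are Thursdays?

Leap years in 1885–1988: 25 of them.
Feb 29 weekday advances by 5 (mod 7) from one leap year to the next four years later (or differs when a century non-leap intervenes).
Leap-day weekdays: 1888:Wed 1892:Mon 1896:Sat 1904:Mon 1908:Sat 1912:Thu✓ 1916:Tue 1920:Sun 1924:Fri 1928:Wed 1932:Mon 1936:Sat 1940:Thu✓ 1944:Tue 1948:Sun 1952:Fri 1956:Wed 1960:Mon 1964:Sat 1968:Thu✓ 1972:Tue 1976:Sun 1980:Fri 1984:Wed 1988:Mon
Thursday: 1912, 1940, 1968 → 3.

3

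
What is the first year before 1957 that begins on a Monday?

1951

Jan 1 advances by 2 weekdays after a leap year and by 1 after a common year.
1957: Jan 1 is Tuesday.
1956: Sunday (leap)
1955: Saturday
1954: Friday
1953: Thursday
1952: Tuesday (leap)
1951: Monday
1951 begins on a Monday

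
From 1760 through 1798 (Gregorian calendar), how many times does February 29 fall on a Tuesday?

Leap years in 1760–1798: 10 of them.
Feb 29 weekday advances by 5 (mod 7) from one leap year to the next four years later (or differs when a century non-leap intervenes).
Leap-day weekdays: 1760:Fri 1764:Wed 1768:Mon 1772:Sat 1776:Thu 1780:Tue✓ 1784:Sun 1788:Fri 1792:Wed 1796:Mon
Tuesday: 1780 → 1.

1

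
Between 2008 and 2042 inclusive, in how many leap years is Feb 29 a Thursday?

Leap years in 2008–2042: 9 of them.
Feb 29 weekday advances by 5 (mod 7) from one leap year to the next four years later (or differs when a century non-leap intervenes).
Leap-day weekdays: 2008:Fri 2012:Wed 2016:Mon 2020:Sat 2024:Thu✓ 2028:Tue 2032:Sun 2036:Fri 2040:Wed
Thursday: 2024 → 1.

1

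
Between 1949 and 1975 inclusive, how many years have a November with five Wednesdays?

November has 30 days; it has five Wednesdays when Wednesday falls among the first (month-length − 28) days — i.e. when November 1 is one of Wednesday/Tuesday.
November 1 by year: 1949:Tue✓ 1950:Wed✓ 1951:Thu 1952:Sat 1953:Sun 1954:Mon 1955:Tue✓ 1956:Thu 1957:Fri 1958:Sat 1959:Sun 1960:Tue✓ 1961:Wed✓ 1962:Thu 1963:Fri 1964:Sun 1965:Mon 1966:Tue✓ 1967:Wed✓ 1968:Fri 1969:Sat 1970:Sun 1971:Mon 1972:Wed✓ 1973:Thu 1974:Fri 1975:Sat
Years with five Wednesdays: 1949, 1950, 1955, 1960, 1961, 1966, 1967, 1972 → 8.

8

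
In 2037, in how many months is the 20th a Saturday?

Check the 20th of each month of 2037: Jan 20: Tue, Feb 20: Fri, Mar 20: Fri, Apr 20: Mon, May 20: Wed, Jun 20: Sat, Jul 20: Mon, Aug 20: Thu, Sep 20: Sun, Oct 20: Tue, Nov 20: Fri, Dec 20: Sun.
Saturday occurs in June — 1 month.

1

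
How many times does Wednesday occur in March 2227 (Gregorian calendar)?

4

March 2227 has 31 days and begins on Thursday.
The first Wednesday is March 7.
Wednesdays fall on 7, 14, 21, 28 — that's 4.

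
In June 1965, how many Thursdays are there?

4

June 1965 has 30 days and begins on Tuesday.
The first Thursday is June 3.
Thursdays fall on 3, 10, 17, 24 — that's 4.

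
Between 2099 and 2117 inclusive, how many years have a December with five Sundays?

7

December has 31 days; it has five Sundays when Sunday falls among the first (month-length − 28) days — i.e. when December 1 is one of Sunday/Saturday/Friday.
December 1 by year: 2099:Tue 2100:Wed 2101:Thu 2102:Fri✓ 2103:Sat✓ 2104:Mon 2105:Tue 2106:Wed 2107:Thu 2108:Sat✓ 2109:Sun✓ 2110:Mon 2111:Tue 2112:Thu 2113:Fri✓ 2114:Sat✓ 2115:Sun✓ 2116:Tue 2117:Wed
Years with five Sundays: 2102, 2103, 2108, 2109, 2113, 2114, 2115 → 7.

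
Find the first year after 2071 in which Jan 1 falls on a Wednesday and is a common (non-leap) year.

2081

Jan 1 advances by 2 weekdays after a leap year and by 1 after a common year.
2071: Jan 1 is Thursday.
2072: Friday (leap)
2073: Sunday
2074: Monday
2075: Tuesday
2076: Wednesday (leap)
2077: Friday
2078: Saturday
2079: Sunday
2080: Monday (leap)
2081: Wednesday
2081 begins on a Wednesday and is a common year.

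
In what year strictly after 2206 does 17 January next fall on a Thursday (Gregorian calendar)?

From one year to the next, a fixed date's weekday advances by 1, or by 2 when a Feb 29 lies between the two dates.
2206: January 17 is Friday.
2207: Saturday (+1)
2208: Sunday (+1)
2209: Tuesday (+2)
2210: Wednesday (+1)
2211: Thursday (+1)
17 January falls on a Thursday in 2211.

2211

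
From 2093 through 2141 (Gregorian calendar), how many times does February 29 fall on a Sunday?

Leap years in 2093–2141: 11 of them.
Feb 29 weekday advances by 5 (mod 7) from one leap year to the next four years later (or differs when a century non-leap intervenes).
Leap-day weekdays: 2096:Wed 2104:Fri 2108:Wed 2112:Mon 2116:Sat 2120:Thu 2124:Tue 2128:Sun✓ 2132:Fri 2136:Wed 2140:Mon
Sunday: 2128 → 1.

1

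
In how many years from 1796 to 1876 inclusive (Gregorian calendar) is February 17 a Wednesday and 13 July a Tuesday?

9

Check each year's weekday for February 17 and 13 July:
  1796: Wed/Wed  1797: Fri/Thu  1798: Sat/Fri  1799: Sun/Sat  1800: Mon/Sun  1801: Tue/Mon  1802: Wed/Tue ✓  1803: Thu/Wed  1804: Fri/Fri  1805: Sun/Sat  1806: Mon/Sun  1807: Tue/Mon  1808: Wed/Wed  1809: Fri/Thu  …(53 more)…  1863: Tue/Mon  1864: Wed/Wed  1865: Fri/Thu  1866: Sat/Fri  1867: Sun/Sat  1868: Mon/Mon  1869: Wed/Tue ✓  1870: Thu/Wed  1871: Fri/Thu  1872: Sat/Sat  1873: Mon/Sun  1874: Tue/Mon  1875: Wed/Tue ✓  1876: Thu/Thu
Both conditions hold in: 1802, 1813, 1819, 1830, 1841, 1847, 1858, 1869, 1875 — 9.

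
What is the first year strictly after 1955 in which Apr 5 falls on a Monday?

1965

From one year to the next, a fixed date's weekday advances by 1, or by 2 when a Feb 29 lies between the two dates.
1955: April 5 is Tuesday.
1956: Thursday (+2)
1957: Friday (+1)
1958: Saturday (+1)
1959: Sunday (+1)
1960: Tuesday (+2)
1961: Wednesday (+1)
1962: Thursday (+1)
1963: Friday (+1)
1964: Sunday (+2)
1965: Monday (+1)
Apr 5 falls on a Monday in 1965.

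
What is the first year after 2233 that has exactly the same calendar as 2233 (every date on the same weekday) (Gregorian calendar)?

2239

Two years share a calendar iff Jan 1 falls on the same weekday and both are leap or both are common. 2233: Jan 1 is Tuesday, common year.
2234: Jan 1 Wednesday, common
2235: Jan 1 Thursday, common
2236: Jan 1 Friday, leap
2237: Jan 1 Sunday, common
2238: Jan 1 Monday, common
2239: Jan 1 Tuesday, common
2239 matches on both conditions.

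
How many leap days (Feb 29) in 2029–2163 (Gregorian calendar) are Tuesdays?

4

Leap years in 2029–2163: 32 of them.
Feb 29 weekday advances by 5 (mod 7) from one leap year to the next four years later (or differs when a century non-leap intervenes).
Leap-day weekdays: 2032:Sun 2036:Fri 2040:Wed 2044:Mon 2048:Sat 2052:Thu 2056:Tue✓ 2060:Sun 2064:Fri 2068:Wed 2072:Mon 2076:Sat 2080:Thu …(6 more)… 2112:Mon 2116:Sat 2120:Thu 2124:Tue✓ 2128:Sun 2132:Fri 2136:Wed 2140:Mon 2144:Sat 2148:Thu 2152:Tue✓ 2156:Sun 2160:Fri
Tuesday: 2056, 2084, 2124, 2152 → 4.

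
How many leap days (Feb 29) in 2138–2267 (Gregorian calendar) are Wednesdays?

Leap years in 2138–2267: 31 of them.
Feb 29 weekday advances by 5 (mod 7) from one leap year to the next four years later (or differs when a century non-leap intervenes).
Leap-day weekdays: 2140:Mon 2144:Sat 2148:Thu 2152:Tue 2156:Sun 2160:Fri 2164:Wed✓ 2168:Mon 2172:Sat 2176:Thu 2180:Tue 2184:Sun 2188:Fri …(5 more)… 2216:Thu 2220:Tue 2224:Sun 2228:Fri 2232:Wed✓ 2236:Mon 2240:Sat 2244:Thu 2248:Tue 2252:Sun 2256:Fri 2260:Wed✓ 2264:Mon
Wednesday: 2164, 2192, 2204, 2232, 2260 → 5.

5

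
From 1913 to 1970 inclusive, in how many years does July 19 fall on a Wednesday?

Track July 19's weekday year by year (advancing +1, or +2 across a Feb 29):
  1913: Sat  1914: Sun (+1)  1915: Mon (+1)  1916: Wed (+2) ✓  1917: Thu (+1)
  1918: Fri (+1)  1919: Sat (+1)  1920: Mon (+2)  1921: Tue (+1)  1922: Wed (+1) ✓
  1923: Thu (+1)  1924: Sat (+2)  1925: Sun (+1)  1926: Mon (+1)  … (30 more years) …
  1957: Fri (+1)  1958: Sat (+1)  1959: Sun (+1)  1960: Tue (+2)  1961: Wed (+1) ✓
  1962: Thu (+1)  1963: Fri (+1)  1964: Sun (+2)  1965: Mon (+1)  1966: Tue (+1)
  1967: Wed (+1) ✓  1968: Fri (+2)  1969: Sat (+1)  1970: Sun (+1)
Wednesday years: 1916, 1922, 1933, 1939, 1944, 1950, 1961, 1967 — 8 in total.

8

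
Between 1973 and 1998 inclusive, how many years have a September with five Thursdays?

7

September has 30 days; it has five Thursdays when Thursday falls among the first (month-length − 28) days — i.e. when September 1 is one of Thursday/Wednesday.
September 1 by year: 1973:Sat 1974:Sun 1975:Mon 1976:Wed✓ 1977:Thu✓ 1978:Fri 1979:Sat 1980:Mon 1981:Tue 1982:Wed✓ 1983:Thu✓ 1984:Sat 1985:Sun 1986:Mon 1987:Tue 1988:Thu✓ 1989:Fri 1990:Sat 1991:Sun 1992:Tue 1993:Wed✓ 1994:Thu✓ 1995:Fri 1996:Sun 1997:Mon 1998:Tue
Years with five Thursdays: 1976, 1977, 1982, 1983, 1988, 1993, 1994 → 7.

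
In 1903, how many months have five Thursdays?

5

A month of length L has five Thursdays iff its first Thursday is on day ≤ L−28 (so day 1–3 in a 31-day month, 1–2 in a 30-day month, day 1 in a leap February).
Checking each month of 1903: Jan starts Thu (31d) ✓; Feb starts Sun (28d); Mar starts Sun (31d); Apr starts Wed (30d) ✓; May starts Fri (31d); Jun starts Mon (30d); Jul starts Wed (31d) ✓; Aug starts Sat (31d); Sep starts Tue (30d); Oct starts Thu (31d) ✓; Nov starts Sun (30d); Dec starts Tue (31d) ✓.
Five-Thursday months: January, April, July, October, December → 5.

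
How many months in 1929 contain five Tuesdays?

5

A month of length L has five Tuesdays iff its first Tuesday is on day ≤ L−28 (so day 1–3 in a 31-day month, 1–2 in a 30-day month, day 1 in a leap February).
Checking each month of 1929: Jan starts Tue (31d) ✓; Feb starts Fri (28d); Mar starts Fri (31d); Apr starts Mon (30d) ✓; May starts Wed (31d); Jun starts Sat (30d); Jul starts Mon (31d) ✓; Aug starts Thu (31d); Sep starts Sun (30d); Oct starts Tue (31d) ✓; Nov starts Fri (30d); Dec starts Sun (31d) ✓.
Five-Tuesday months: January, April, July, October, December → 5.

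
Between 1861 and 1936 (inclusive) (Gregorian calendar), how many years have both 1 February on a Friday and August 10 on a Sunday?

2

Check each year's weekday for 1 February and August 10:
  1861: Fri/Sat  1862: Sat/Sun  1863: Sun/Mon  1864: Mon/Wed  1865: Wed/Thu  1866: Thu/Fri  1867: Fri/Sat  1868: Sat/Mon  1869: Mon/Tue  1870: Tue/Wed  1871: Wed/Thu  1872: Thu/Sat  1873: Sat/Sun  1874: Sun/Mon  …(48 more)…  1923: Thu/Fri  1924: Fri/Sun ✓  1925: Sun/Mon  1926: Mon/Tue  1927: Tue/Wed  1928: Wed/Fri  1929: Fri/Sat  1930: Sat/Sun  1931: Sun/Mon  1932: Mon/Wed  1933: Wed/Thu  1934: Thu/Fri  1935: Fri/Sat  1936: Sat/Mon
Both conditions hold in: 1884, 1924 — 2.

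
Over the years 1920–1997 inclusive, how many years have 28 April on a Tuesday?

Track 28 April's weekday year by year (advancing +1, or +2 across a Feb 29):
  1920: Wed  1921: Thu (+1)  1922: Fri (+1)  1923: Sat (+1)  1924: Mon (+2)
  1925: Tue (+1) ✓  1926: Wed (+1)  1927: Thu (+1)  1928: Sat (+2)  1929: Sun (+1)
  1930: Mon (+1)  1931: Tue (+1) ✓  1932: Thu (+2)  1933: Fri (+1)  … (50 more years) …
  1984: Sat (+2)  1985: Sun (+1)  1986: Mon (+1)  1987: Tue (+1) ✓  1988: Thu (+2)
  1989: Fri (+1)  1990: Sat (+1)  1991: Sun (+1)  1992: Tue (+2) ✓  1993: Wed (+1)
  1994: Thu (+1)  1995: Fri (+1)  1996: Sun (+2)  1997: Mon (+1)
Tuesday years: 1925, 1931, 1936, 1942, 1953, 1959, 1964, 1970, 1981, 1987, 1992 — 11 in total.

11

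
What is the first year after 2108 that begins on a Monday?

Jan 1 advances by 2 weekdays after a leap year and by 1 after a common year.
2108: Jan 1 is Sunday (leap).
2109: Tuesday
2110: Wednesday
2111: Thursday
2112: Friday (leap)
2113: Sunday
2114: Monday
2114 begins on a Monday

2114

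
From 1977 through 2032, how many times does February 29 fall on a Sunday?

2

Leap years in 1977–2032: 14 of them.
Feb 29 weekday advances by 5 (mod 7) from one leap year to the next four years later (or differs when a century non-leap intervenes).
Leap-day weekdays: 1980:Fri 1984:Wed 1988:Mon 1992:Sat 1996:Thu 2000:Tue 2004:Sun✓ 2008:Fri 2012:Wed 2016:Mon 2020:Sat 2024:Thu 2028:Tue 2032:Sun✓
Sunday: 2004, 2032 → 2.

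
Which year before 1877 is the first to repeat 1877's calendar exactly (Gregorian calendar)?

1866

Two years share a calendar iff Jan 1 falls on the same weekday and both are leap or both are common. 1877: Jan 1 is Monday, common year.
1876: Jan 1 Saturday, leap
1875: Jan 1 Friday, common
1874: Jan 1 Thursday, common
1873: Jan 1 Wednesday, common
1872: Jan 1 Monday, leap
1871: Jan 1 Sunday, common
1870: Jan 1 Saturday, common
1869: Jan 1 Friday, common
1868: Jan 1 Wednesday, leap
1867: Jan 1 Tuesday, common
1866: Jan 1 Monday, common
1866 matches on both conditions.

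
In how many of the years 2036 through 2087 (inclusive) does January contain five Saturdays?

January has 31 days; it has five Saturdays when Saturday falls among the first (month-length − 28) days — i.e. when January 1 is one of Saturday/Friday/Thursday.
January 1 by year: 2036:Tue 2037:Thu✓ 2038:Fri✓ 2039:Sat✓ 2040:Sun 2041:Tue 2042:Wed 2043:Thu✓ 2044:Fri✓ 2045:Sun 2046:Mon 2047:Tue 2048:Wed 2049:Fri✓ 2050:Sat✓ …(22 more)… 2073:Sun 2074:Mon 2075:Tue 2076:Wed 2077:Fri✓ 2078:Sat✓ 2079:Sun 2080:Mon 2081:Wed 2082:Thu✓ 2083:Fri✓ 2084:Sat✓ 2085:Mon 2086:Tue 2087:Wed
Years with five Saturdays: 2037, 2038, 2039, 2043, 2044, 2049, 2050, 2054, 2055, 2056, 2060, 2061, 2065, 2066, 2067, 2071, 2072, 2077, 2078, 2082, 2083, 2084 → 22.

22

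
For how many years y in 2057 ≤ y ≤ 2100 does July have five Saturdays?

18

July has 31 days; it has five Saturdays when Saturday falls among the first (month-length − 28) days — i.e. when July 1 is one of Saturday/Friday/Thursday.
July 1 by year: 2057:Sun 2058:Mon 2059:Tue 2060:Thu✓ 2061:Fri✓ 2062:Sat✓ 2063:Sun 2064:Tue 2065:Wed 2066:Thu✓ 2067:Fri✓ 2068:Sun 2069:Mon 2070:Tue 2071:Wed …(14 more)… 2086:Mon 2087:Tue 2088:Thu✓ 2089:Fri✓ 2090:Sat✓ 2091:Sun 2092:Tue 2093:Wed 2094:Thu✓ 2095:Fri✓ 2096:Sun 2097:Mon 2098:Tue 2099:Wed 2100:Thu✓
Years with five Saturdays: 2060, 2061, 2062, 2066, 2067, 2072, 2073, 2077, 2078, 2079, 2083, 2084, 2088, 2089, 2090, 2094, 2095, 2100 → 18.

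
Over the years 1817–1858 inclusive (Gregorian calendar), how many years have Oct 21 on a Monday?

Track Oct 21's weekday year by year (advancing +1, or +2 across a Feb 29):
  1817: Tue  1818: Wed (+1)  1819: Thu (+1)  1820: Sat (+2)  1821: Sun (+1)
  1822: Mon (+1) ✓  1823: Tue (+1)  1824: Thu (+2)  1825: Fri (+1)  1826: Sat (+1)
  1827: Sun (+1)  1828: Tue (+2)  1829: Wed (+1)  1830: Thu (+1)  … (14 more years) …
  1845: Tue (+1)  1846: Wed (+1)  1847: Thu (+1)  1848: Sat (+2)  1849: Sun (+1)
  1850: Mon (+1) ✓  1851: Tue (+1)  1852: Thu (+2)  1853: Fri (+1)  1854: Sat (+1)
  1855: Sun (+1)  1856: Tue (+2)  1857: Wed (+1)  1858: Thu (+1)
Monday years: 1822, 1833, 1839, 1844, 1850 — 5 in total.

5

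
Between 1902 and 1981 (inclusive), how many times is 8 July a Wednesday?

Track 8 July's weekday year by year (advancing +1, or +2 across a Feb 29):
  1902: Tue  1903: Wed (+1) ✓  1904: Fri (+2)  1905: Sat (+1)  1906: Sun (+1)
  1907: Mon (+1)  1908: Wed (+2) ✓  1909: Thu (+1)  1910: Fri (+1)  1911: Sat (+1)
  1912: Mon (+2)  1913: Tue (+1)  1914: Wed (+1) ✓  1915: Thu (+1)  … (52 more years) …
  1968: Mon (+2)  1969: Tue (+1)  1970: Wed (+1) ✓  1971: Thu (+1)  1972: Sat (+2)
  1973: Sun (+1)  1974: Mon (+1)  1975: Tue (+1)  1976: Thu (+2)  1977: Fri (+1)
  1978: Sat (+1)  1979: Sun (+1)  1980: Tue (+2)  1981: Wed (+1) ✓
Wednesday years: 1903, 1908, 1914, 1925, 1931, 1936, 1942, 1953, 1959, 1964, 1970, 1981 — 12 in total.

12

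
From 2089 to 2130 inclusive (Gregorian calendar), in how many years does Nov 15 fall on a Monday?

Track Nov 15's weekday year by year (advancing +1, or +2 across a Feb 29):
  2089: Tue  2090: Wed (+1)  2091: Thu (+1)  2092: Sat (+2)  2093: Sun (+1)
  2094: Mon (+1) ✓  2095: Tue (+1)  2096: Thu (+2)  2097: Fri (+1)  2098: Sat (+1)
  2099: Sun (+1)  2100: Mon (+1) ✓  2101: Tue (+1)  2102: Wed (+1)  … (14 more years) …
  2117: Mon (+1) ✓  2118: Tue (+1)  2119: Wed (+1)  2120: Fri (+2)  2121: Sat (+1)
  2122: Sun (+1)  2123: Mon (+1) ✓  2124: Wed (+2)  2125: Thu (+1)  2126: Fri (+1)
  2127: Sat (+1)  2128: Mon (+2) ✓  2129: Tue (+1)  2130: Wed (+1)
Monday years: 2094, 2100, 2106, 2117, 2123, 2128 — 6 in total.

6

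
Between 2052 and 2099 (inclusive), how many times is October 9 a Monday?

6

Track October 9's weekday year by year (advancing +1, or +2 across a Feb 29):
  2052: Wed  2053: Thu (+1)  2054: Fri (+1)  2055: Sat (+1)  2056: Mon (+2) ✓
  2057: Tue (+1)  2058: Wed (+1)  2059: Thu (+1)  2060: Sat (+2)  2061: Sun (+1)
  2062: Mon (+1) ✓  2063: Tue (+1)  2064: Thu (+2)  2065: Fri (+1)  … (20 more years) …
  2086: Wed (+1)  2087: Thu (+1)  2088: Sat (+2)  2089: Sun (+1)  2090: Mon (+1) ✓
  2091: Tue (+1)  2092: Thu (+2)  2093: Fri (+1)  2094: Sat (+1)  2095: Sun (+1)
  2096: Tue (+2)  2097: Wed (+1)  2098: Thu (+1)  2099: Fri (+1)
Monday years: 2056, 2062, 2073, 2079, 2084, 2090 — 6 in total.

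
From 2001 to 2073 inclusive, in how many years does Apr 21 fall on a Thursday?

Track Apr 21's weekday year by year (advancing +1, or +2 across a Feb 29):
  2001: Sat  2002: Sun (+1)  2003: Mon (+1)  2004: Wed (+2)  2005: Thu (+1) ✓
  2006: Fri (+1)  2007: Sat (+1)  2008: Mon (+2)  2009: Tue (+1)  2010: Wed (+1)
  2011: Thu (+1) ✓  2012: Sat (+2)  2013: Sun (+1)  2014: Mon (+1)  … (45 more years) …
  2060: Wed (+2)  2061: Thu (+1) ✓  2062: Fri (+1)  2063: Sat (+1)  2064: Mon (+2)
  2065: Tue (+1)  2066: Wed (+1)  2067: Thu (+1) ✓  2068: Sat (+2)  2069: Sun (+1)
  2070: Mon (+1)  2071: Tue (+1)  2072: Thu (+2) ✓  2073: Fri (+1)
Thursday years: 2005, 2011, 2016, 2022, 2033, 2039, 2044, 2050, 2061, 2067, 2072 — 11 in total.

11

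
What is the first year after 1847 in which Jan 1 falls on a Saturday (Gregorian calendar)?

1848

From one year to the next, a fixed date's weekday advances by 1, or by 2 when a Feb 29 lies between the two dates.
1847: January 1 is Friday.
1848: Saturday (+1)
Jan 1 falls on a Saturday in 1848.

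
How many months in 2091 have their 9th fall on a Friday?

Check the 9th of each month of 2091: Jan 9: Tue, Feb 9: Fri, Mar 9: Fri, Apr 9: Mon, May 9: Wed, Jun 9: Sat, Jul 9: Mon, Aug 9: Thu, Sep 9: Sun, Oct 9: Tue, Nov 9: Fri, Dec 9: Sun.
Friday occurs in February, March, November — 3 months.

3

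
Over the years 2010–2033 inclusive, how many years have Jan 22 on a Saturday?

4

Track Jan 22's weekday year by year (advancing +1, or +2 across a Feb 29):
  2010: Fri  2011: Sat (+1) ✓  2012: Sun (+1)  2013: Tue (+2)  2014: Wed (+1)
  2015: Thu (+1)  2016: Fri (+1)  2017: Sun (+2)  2018: Mon (+1)  2019: Tue (+1)
  2020: Wed (+1)  2021: Fri (+2)  2022: Sat (+1) ✓  2023: Sun (+1)  2024: Mon (+1)
  2025: Wed (+2)  2026: Thu (+1)  2027: Fri (+1)  2028: Sat (+1) ✓  2029: Mon (+2)
  2030: Tue (+1)  2031: Wed (+1)  2032: Thu (+1)  2033: Sat (+2) ✓
Saturday years: 2011, 2022, 2028, 2033 — 4 in total.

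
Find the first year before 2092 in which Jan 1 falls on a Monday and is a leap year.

Jan 1 advances by 2 weekdays after a leap year and by 1 after a common year.
2092: Jan 1 is Tuesday (leap).
2091: Monday
2090: Sunday
2089: Saturday
2088: Thursday (leap)
2087: Wednesday
2086: Tuesday
2085: Monday
2084: Saturday (leap)
2083: Friday
2082: Thursday
2081: Wednesday
2080: Monday (leap)
2080 begins on a Monday and is a leap year.

2080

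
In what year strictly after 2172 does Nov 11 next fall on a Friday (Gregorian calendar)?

2174

From one year to the next, a fixed date's weekday advances by 1, or by 2 when a Feb 29 lies between the two dates.
2172: November 11 is Wednesday.
2173: Thursday (+1)
2174: Friday (+1)
Nov 11 falls on a Friday in 2174.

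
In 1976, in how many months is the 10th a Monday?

Check the 10th of each month of 1976: Jan 10: Sat, Feb 10: Tue, Mar 10: Wed, Apr 10: Sat, May 10: Mon, Jun 10: Thu, Jul 10: Sat, Aug 10: Tue, Sep 10: Fri, Oct 10: Sun, Nov 10: Wed, Dec 10: Fri.
Monday occurs in May — 1 month.

1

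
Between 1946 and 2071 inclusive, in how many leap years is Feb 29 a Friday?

5

Leap years in 1946–2071: 31 of them.
Feb 29 weekday advances by 5 (mod 7) from one leap year to the next four years later (or differs when a century non-leap intervenes).
Leap-day weekdays: 1948:Sun 1952:Fri✓ 1956:Wed 1960:Mon 1964:Sat 1968:Thu 1972:Tue 1976:Sun 1980:Fri✓ 1984:Wed 1988:Mon 1992:Sat 1996:Thu …(5 more)… 2020:Sat 2024:Thu 2028:Tue 2032:Sun 2036:Fri✓ 2040:Wed 2044:Mon 2048:Sat 2052:Thu 2056:Tue 2060:Sun 2064:Fri✓ 2068:Wed
Friday: 1952, 1980, 2008, 2036, 2064 → 5.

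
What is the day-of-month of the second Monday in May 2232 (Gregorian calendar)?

May 1, 2232 is a Tuesday, so the first Monday is the 7th.
The second Monday is 7 + 7 = 14.

14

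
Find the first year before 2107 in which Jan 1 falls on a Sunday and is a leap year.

Jan 1 advances by 2 weekdays after a leap year and by 1 after a common year.
2107: Jan 1 is Saturday.
2106: Friday
2105: Thursday
2104: Tuesday (leap)
2103: Monday
2102: Sunday
2101: Saturday
2100: Friday
2099: Thursday
2098: Wednesday
2097: Tuesday
2096: Sunday (leap)
2096 begins on a Sunday and is a leap year.

2096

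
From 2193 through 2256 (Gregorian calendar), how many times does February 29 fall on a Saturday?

2

Leap years in 2193–2256: 15 of them.
Feb 29 weekday advances by 5 (mod 7) from one leap year to the next four years later (or differs when a century non-leap intervenes).
Leap-day weekdays: 2196:Mon 2204:Wed 2208:Mon 2212:Sat✓ 2216:Thu 2220:Tue 2224:Sun 2228:Fri 2232:Wed 2236:Mon 2240:Sat✓ 2244:Thu 2248:Tue 2252:Sun 2256:Fri
Saturday: 2212, 2240 → 2.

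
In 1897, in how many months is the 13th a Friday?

Check the 13th of each month of 1897: Jan 13: Wed, Feb 13: Sat, Mar 13: Sat, Apr 13: Tue, May 13: Thu, Jun 13: Sun, Jul 13: Tue, Aug 13: Fri, Sep 13: Mon, Oct 13: Wed, Nov 13: Sat, Dec 13: Mon.
Friday occurs in August — 1 month.

1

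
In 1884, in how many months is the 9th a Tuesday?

2

Check the 9th of each month of 1884: Jan 9: Wed, Feb 9: Sat, Mar 9: Sun, Apr 9: Wed, May 9: Fri, Jun 9: Mon, Jul 9: Wed, Aug 9: Sat, Sep 9: Tue, Oct 9: Thu, Nov 9: Sun, Dec 9: Tue.
Tuesday occurs in September, December — 2 months.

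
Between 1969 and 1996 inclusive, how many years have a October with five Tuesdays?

October has 31 days; it has five Tuesdays when Tuesday falls among the first (month-length − 28) days — i.e. when October 1 is one of Tuesday/Monday/Sunday.
October 1 by year: 1969:Wed 1970:Thu 1971:Fri 1972:Sun✓ 1973:Mon✓ 1974:Tue✓ 1975:Wed 1976:Fri 1977:Sat 1978:Sun✓ 1979:Mon✓ 1980:Wed 1981:Thu 1982:Fri 1983:Sat 1984:Mon✓ 1985:Tue✓ 1986:Wed 1987:Thu 1988:Sat 1989:Sun✓ 1990:Mon✓ 1991:Tue✓ 1992:Thu 1993:Fri 1994:Sat 1995:Sun✓ 1996:Tue✓
Years with five Tuesdays: 1972, 1973, 1974, 1978, 1979, 1984, 1985, 1989, 1990, 1991, 1995, 1996 → 12.

12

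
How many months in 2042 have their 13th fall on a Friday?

Check the 13th of each month of 2042: Jan 13: Mon, Feb 13: Thu, Mar 13: Thu, Apr 13: Sun, May 13: Tue, Jun 13: Fri, Jul 13: Sun, Aug 13: Wed, Sep 13: Sat, Oct 13: Mon, Nov 13: Thu, Dec 13: Sat.
Friday occurs in June — 1 month.

1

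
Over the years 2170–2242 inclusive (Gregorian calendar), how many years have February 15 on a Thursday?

10

Track February 15's weekday year by year (advancing +1, or +2 across a Feb 29):
  2170: Thu ✓  2171: Fri (+1)  2172: Sat (+1)  2173: Mon (+2)  2174: Tue (+1)
  2175: Wed (+1)  2176: Thu (+1) ✓  2177: Sat (+2)  2178: Sun (+1)  2179: Mon (+1)
  2180: Tue (+1)  2181: Thu (+2) ✓  2182: Fri (+1)  2183: Sat (+1)  … (45 more years) …
  2229: Sun (+2)  2230: Mon (+1)  2231: Tue (+1)  2232: Wed (+1)  2233: Fri (+2)
  2234: Sat (+1)  2235: Sun (+1)  2236: Mon (+1)  2237: Wed (+2)  2238: Thu (+1) ✓
  2239: Fri (+1)  2240: Sat (+1)  2241: Mon (+2)  2242: Tue (+1)
Thursday years: 2170, 2176, 2181, 2187, 2198, 2210, 2216, 2221, 2227, 2238 — 10 in total.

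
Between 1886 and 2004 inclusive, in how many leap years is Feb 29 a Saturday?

Leap years in 1886–2004: 29 of them.
Feb 29 weekday advances by 5 (mod 7) from one leap year to the next four years later (or differs when a century non-leap intervenes).
Leap-day weekdays: 1888:Wed 1892:Mon 1896:Sat✓ 1904:Mon 1908:Sat✓ 1912:Thu 1916:Tue 1920:Sun 1924:Fri 1928:Wed 1932:Mon 1936:Sat✓ 1940:Thu …(3 more)… 1956:Wed 1960:Mon 1964:Sat✓ 1968:Thu 1972:Tue 1976:Sun 1980:Fri 1984:Wed 1988:Mon 1992:Sat✓ 1996:Thu 2000:Tue 2004:Sun
Saturday: 1896, 1908, 1936, 1964, 1992 → 5.

5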